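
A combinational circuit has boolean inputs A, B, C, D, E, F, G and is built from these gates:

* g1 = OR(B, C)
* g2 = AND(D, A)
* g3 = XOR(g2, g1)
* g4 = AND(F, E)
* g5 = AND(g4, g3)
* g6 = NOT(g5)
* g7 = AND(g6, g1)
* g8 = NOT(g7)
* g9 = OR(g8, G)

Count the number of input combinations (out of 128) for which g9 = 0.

g9 = OR(g8, G) must be 0, so both g8 = 0 and G = 0.
g8 = NOT(g7) must be 0, so g7 = 1.
Enumerating the 128 input combinations, 39 give g9 = 0 and 89 give g9 = 1.

39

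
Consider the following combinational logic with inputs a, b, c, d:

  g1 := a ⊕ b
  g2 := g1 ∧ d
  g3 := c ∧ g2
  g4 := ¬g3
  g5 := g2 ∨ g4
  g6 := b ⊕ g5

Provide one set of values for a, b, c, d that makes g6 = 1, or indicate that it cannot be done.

a=1 b=0 c=0 d=1

g6 = b ⊕ g5 must be 1, so b and g5 differ.
Check with a=1 b=0 c=0 d=1:
g1 = a ⊕ b = 1 ⊕ 0 = 1
g2 = g1 ∧ d = 1 ∧ 1 = 1
g3 = c ∧ g2 = 0 ∧ 1 = 0
g4 = ¬g3 = ¬0 = 1
g5 = g2 ∨ g4 = 1 ∨ 1 = 1
g6 = b ⊕ g5 = 0 ⊕ 1 = 1
So g6 = 1 as required.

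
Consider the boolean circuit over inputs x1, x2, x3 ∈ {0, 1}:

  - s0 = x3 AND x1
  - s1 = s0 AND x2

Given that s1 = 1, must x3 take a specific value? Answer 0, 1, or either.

s1 = s0 AND x2 must be 1, so both s0 = 1 and x2 = 1.
s0 = x3 AND x1 must be 1, so both x3 = 1 and x1 = 1.
Every assignment with s1 = 1 has x3 = 1; there are 1 such assignment(s).
  x1=1, x2=1, x3=1

1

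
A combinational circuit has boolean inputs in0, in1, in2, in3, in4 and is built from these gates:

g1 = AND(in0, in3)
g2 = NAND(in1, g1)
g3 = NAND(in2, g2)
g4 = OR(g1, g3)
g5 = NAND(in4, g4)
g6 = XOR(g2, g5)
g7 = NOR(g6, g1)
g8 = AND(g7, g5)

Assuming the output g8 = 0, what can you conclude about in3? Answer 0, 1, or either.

Both values of in3 occur among assignments with g8 = 0:
  in3=0: in0=0, in1=0, in2=0, in3=0, in4=1
  in3=1: in0=0, in1=0, in2=0, in3=1, in4=1

either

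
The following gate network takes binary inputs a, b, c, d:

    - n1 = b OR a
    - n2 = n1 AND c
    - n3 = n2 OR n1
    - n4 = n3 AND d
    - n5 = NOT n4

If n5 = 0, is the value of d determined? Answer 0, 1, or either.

n5 = NOT n4 must be 0, so n4 = 1.
n4 = n3 AND d must be 1, so both n3 = 1 and d = 1.
n3 = n2 OR n1 must be 1, so at least one of n2, n1 is 1.
Every assignment with n5 = 0 has d = 1; there are 6 such assignment(s).

1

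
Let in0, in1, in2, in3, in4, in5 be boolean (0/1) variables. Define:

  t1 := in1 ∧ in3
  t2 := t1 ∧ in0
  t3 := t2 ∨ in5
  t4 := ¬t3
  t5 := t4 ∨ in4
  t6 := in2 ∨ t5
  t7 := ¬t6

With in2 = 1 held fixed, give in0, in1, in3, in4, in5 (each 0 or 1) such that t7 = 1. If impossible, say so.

With in2 = 1 fixed, none of the 32 settings of in0, in1, in3, in4, in5 give t7 = 1.
For example, with in0=0, in1=0, in3=1, in4=0, in5=0:
t1 = in1 ∧ in3 = 0 ∧ 1 = 0
t2 = t1 ∧ in0 = 0 ∧ 0 = 0
t3 = t2 ∨ in5 = 0 ∨ 0 = 0
t4 = ¬t3 = ¬0 = 1
t5 = t4 ∨ in4 = 1 ∨ 0 = 1
t6 = in2 ∨ t5 = 1 ∨ 1 = 1
t7 = ¬t6 = ¬1 = 0
giving t7 = 0 ≠ 1.

no solution exists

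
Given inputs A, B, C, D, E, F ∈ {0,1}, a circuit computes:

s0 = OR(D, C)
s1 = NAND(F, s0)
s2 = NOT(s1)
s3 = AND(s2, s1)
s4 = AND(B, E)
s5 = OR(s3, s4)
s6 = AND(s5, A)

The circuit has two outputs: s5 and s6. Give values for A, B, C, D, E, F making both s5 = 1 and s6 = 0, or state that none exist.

A=0 B=1 C=0 D=1 E=1 F=0

Check with A=0 B=1 C=0 D=1 E=1 F=0:
s0 = OR(D, C) = OR(1, 0) = 1
s1 = NAND(F, s0) = NAND(0, 1) = 1
s2 = NOT(s1) = NOT 1 = 0
s3 = AND(s2, s1) = AND(0, 1) = 0
s4 = AND(B, E) = AND(1, 1) = 1
s5 = OR(s3, s4) = OR(0, 1) = 1
s6 = AND(s5, A) = AND(1, 0) = 0
So s5 = 1 and s6 = 0.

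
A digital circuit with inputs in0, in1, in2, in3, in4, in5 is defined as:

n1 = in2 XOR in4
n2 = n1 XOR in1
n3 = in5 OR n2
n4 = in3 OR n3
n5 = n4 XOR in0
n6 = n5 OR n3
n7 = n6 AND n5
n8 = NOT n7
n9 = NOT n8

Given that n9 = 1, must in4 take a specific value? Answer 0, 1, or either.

either

Both values of in4 occur among assignments with n9 = 1:
  in4=0: in0=0, in1=0, in2=0, in3=0, in4=0, in5=1
  in4=1: in0=0, in1=0, in2=0, in3=0, in4=1, in5=0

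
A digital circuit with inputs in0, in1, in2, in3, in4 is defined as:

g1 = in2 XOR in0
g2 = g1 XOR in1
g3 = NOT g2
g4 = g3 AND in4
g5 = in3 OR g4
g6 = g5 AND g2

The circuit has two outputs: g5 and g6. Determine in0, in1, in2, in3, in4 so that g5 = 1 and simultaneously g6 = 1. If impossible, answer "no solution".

in0=1, in1=1, in2=1, in3=1, in4=0

Check with in0=1, in1=1, in2=1, in3=1, in4=0:
g1 = in2 XOR in0 = 1 XOR 1 = 0
g2 = g1 XOR in1 = 0 XOR 1 = 1
g3 = NOT g2 = NOT 1 = 0
g4 = g3 AND in4 = 0 AND 0 = 0
g5 = in3 OR g4 = 1 OR 0 = 1
g6 = g5 AND g2 = 1 AND 1 = 1
So g5 = 1 and g6 = 1.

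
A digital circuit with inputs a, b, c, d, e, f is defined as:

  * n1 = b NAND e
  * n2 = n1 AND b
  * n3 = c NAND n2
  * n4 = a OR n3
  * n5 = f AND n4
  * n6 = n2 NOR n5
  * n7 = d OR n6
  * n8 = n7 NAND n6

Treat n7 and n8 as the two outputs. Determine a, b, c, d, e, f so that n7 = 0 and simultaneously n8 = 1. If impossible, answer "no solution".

Check with a=0, b=0, c=1, d=0, e=1, f=1:
n1 = b NAND e = 0 NAND 1 = 1
n2 = n1 AND b = 1 AND 0 = 0
n3 = c NAND n2 = 1 NAND 0 = 1
n4 = a OR n3 = 0 OR 1 = 1
n5 = f AND n4 = 1 AND 1 = 1
n6 = n2 NOR n5 = 0 NOR 1 = 0
n7 = d OR n6 = 0 OR 0 = 0
n8 = n7 NAND n6 = 0 NAND 0 = 1
So n7 = 0 and n8 = 1.

a=0, b=0, c=1, d=0, e=1, f=1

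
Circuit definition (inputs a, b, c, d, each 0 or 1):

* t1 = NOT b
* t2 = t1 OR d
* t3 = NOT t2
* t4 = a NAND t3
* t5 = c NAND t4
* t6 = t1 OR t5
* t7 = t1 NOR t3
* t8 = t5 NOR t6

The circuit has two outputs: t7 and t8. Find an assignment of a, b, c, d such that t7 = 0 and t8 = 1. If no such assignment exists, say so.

Check with a=0, b=1, c=1, d=0:
t1 = NOT b = NOT 1 = 0
t2 = t1 OR d = 0 OR 0 = 0
t3 = NOT t2 = NOT 0 = 1
t4 = a NAND t3 = 0 NAND 1 = 1
t5 = c NAND t4 = 1 NAND 1 = 0
t6 = t1 OR t5 = 0 OR 0 = 0
t7 = t1 NOR t3 = 0 NOR 1 = 0
t8 = t5 NOR t6 = 0 NOR 0 = 1
So t7 = 0 and t8 = 1.

a=0, b=1, c=1, d=0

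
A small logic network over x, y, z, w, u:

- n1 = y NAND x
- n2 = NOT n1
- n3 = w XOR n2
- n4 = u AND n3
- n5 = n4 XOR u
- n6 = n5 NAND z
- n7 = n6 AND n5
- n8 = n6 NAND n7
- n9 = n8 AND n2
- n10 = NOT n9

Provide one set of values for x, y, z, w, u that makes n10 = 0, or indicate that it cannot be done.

Check with x=1, y=1, z=0, w=0, u=1:
n1 = y NAND x = 1 NAND 1 = 0
n2 = NOT n1 = NOT 0 = 1
n3 = w XOR n2 = 0 XOR 1 = 1
n4 = u AND n3 = 1 AND 1 = 1
n5 = n4 XOR u = 1 XOR 1 = 0
n6 = n5 NAND z = 0 NAND 0 = 1
n7 = n6 AND n5 = 1 AND 0 = 0
n8 = n6 NAND n7 = 1 NAND 0 = 1
n9 = n8 AND n2 = 1 AND 1 = 1
n10 = NOT n9 = NOT 1 = 0
So n10 = 0 as required.

x=1, y=1, z=0, w=0, u=1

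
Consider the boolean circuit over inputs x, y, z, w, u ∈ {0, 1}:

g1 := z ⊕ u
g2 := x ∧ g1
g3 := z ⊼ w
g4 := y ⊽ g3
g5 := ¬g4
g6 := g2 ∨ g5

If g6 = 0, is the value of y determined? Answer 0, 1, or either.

g6 = g2 ∨ g5 must be 0, so both g2 = 0 and g5 = 0.
g2 = x ∧ g1 must be 0, so at least one of x, g1 is 0.
g5 = ¬g4 must be 0, so g4 = 1.
Every assignment with g6 = 0 has y = 0; there are 3 such assignment(s).
  x=0, y=0, z=1, w=1, u=0
  x=0, y=0, z=1, w=1, u=1
  x=1, y=0, z=1, w=1, u=1

0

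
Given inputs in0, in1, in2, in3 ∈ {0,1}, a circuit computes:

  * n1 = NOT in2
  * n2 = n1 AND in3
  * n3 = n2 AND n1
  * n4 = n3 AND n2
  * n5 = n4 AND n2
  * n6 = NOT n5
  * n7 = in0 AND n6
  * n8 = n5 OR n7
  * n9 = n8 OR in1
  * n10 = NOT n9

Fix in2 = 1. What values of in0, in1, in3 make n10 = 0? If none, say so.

n10 = NOT n9 must be 0, so n9 = 1.
n9 = n8 OR in1 must be 1, so at least one of n8, in1 is 1.
Check with in2 = 1 and in0=1, in1=0, in3=0:
n1 = NOT in2 = NOT 1 = 0
n2 = n1 AND in3 = 0 AND 0 = 0
n3 = n2 AND n1 = 0 AND 0 = 0
n4 = n3 AND n2 = 0 AND 0 = 0
n5 = n4 AND n2 = 0 AND 0 = 0
n6 = NOT n5 = NOT 0 = 1
n7 = in0 AND n6 = 1 AND 1 = 1
n8 = n5 OR n7 = 0 OR 1 = 1
n9 = n8 OR in1 = 1 OR 0 = 1
n10 = NOT n9 = NOT 1 = 0
So n10 = 0.

in0=1, in1=0, in3=0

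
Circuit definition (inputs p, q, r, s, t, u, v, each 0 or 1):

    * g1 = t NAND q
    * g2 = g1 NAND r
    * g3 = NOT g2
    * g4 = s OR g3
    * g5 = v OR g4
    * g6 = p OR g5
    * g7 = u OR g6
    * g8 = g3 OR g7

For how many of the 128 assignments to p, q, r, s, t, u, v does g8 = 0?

5

g8 = g3 OR g7 must be 0, so both g3 = 0 and g7 = 0.
g3 = NOT g2 must be 0, so g2 = 1.
g7 = u OR g6 must be 0, so both u = 0 and g6 = 0.
Satisfying assignments:
  p=0, q=0, r=0, s=0, t=0, u=0, v=0
  p=0, q=0, r=0, s=0, t=1, u=0, v=0
  p=0, q=1, r=0, s=0, t=0, u=0, v=0
  p=0, q=1, r=0, s=0, t=1, u=0, v=0
  p=0, q=1, r=1, s=0, t=1, u=0, v=0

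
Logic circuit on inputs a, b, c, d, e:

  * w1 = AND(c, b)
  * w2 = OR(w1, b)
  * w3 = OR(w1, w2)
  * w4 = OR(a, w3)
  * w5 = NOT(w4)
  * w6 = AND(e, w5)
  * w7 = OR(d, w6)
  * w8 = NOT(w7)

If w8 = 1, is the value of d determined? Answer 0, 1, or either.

0

w8 = NOT(w7) must be 1, so w7 = 0.
w7 = OR(d, w6) must be 0, so both d = 0 and w6 = 0.
w6 = AND(e, w5) must be 0, so at least one of e, w5 is 0.
Every assignment with w8 = 1 has d = 0; there are 14 such assignment(s).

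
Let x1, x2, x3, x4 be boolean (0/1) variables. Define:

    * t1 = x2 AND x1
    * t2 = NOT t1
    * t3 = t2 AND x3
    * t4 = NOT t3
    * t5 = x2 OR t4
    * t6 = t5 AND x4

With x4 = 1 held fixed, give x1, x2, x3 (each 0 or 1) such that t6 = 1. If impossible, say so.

t6 = t5 AND x4 must be 1, so both t5 = 1 and x4 = 1.
t5 = x2 OR t4 must be 1, so at least one of x2, t4 is 1.
Check with x4 = 1 and x1=1, x2=1, x3=1:
t1 = x2 AND x1 = 1 AND 1 = 1
t2 = NOT t1 = NOT 1 = 0
t3 = t2 AND x3 = 0 AND 1 = 0
t4 = NOT t3 = NOT 0 = 1
t5 = x2 OR t4 = 1 OR 1 = 1
t6 = t5 AND x4 = 1 AND 1 = 1
So t6 = 1.

x1=1, x2=1, x3=1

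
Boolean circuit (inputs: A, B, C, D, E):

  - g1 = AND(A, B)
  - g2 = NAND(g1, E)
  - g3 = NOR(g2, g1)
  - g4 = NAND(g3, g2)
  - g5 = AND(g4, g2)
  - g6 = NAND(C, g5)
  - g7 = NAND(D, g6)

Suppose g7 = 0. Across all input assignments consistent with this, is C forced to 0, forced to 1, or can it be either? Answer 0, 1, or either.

either

Both values of C occur among assignments with g7 = 0:
  C=0: A=0, B=0, C=0, D=1, E=0
  C=1: A=1, B=1, C=1, D=1, E=1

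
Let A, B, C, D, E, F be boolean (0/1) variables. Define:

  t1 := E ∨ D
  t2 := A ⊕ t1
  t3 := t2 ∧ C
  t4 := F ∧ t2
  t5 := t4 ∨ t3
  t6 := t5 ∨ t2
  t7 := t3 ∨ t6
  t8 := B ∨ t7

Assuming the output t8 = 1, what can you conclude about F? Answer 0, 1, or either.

either

Both values of F occur among assignments with t8 = 1:
  F=0: A=0, B=0, C=0, D=0, E=1, F=0
  F=1: A=0, B=0, C=0, D=0, E=1, F=1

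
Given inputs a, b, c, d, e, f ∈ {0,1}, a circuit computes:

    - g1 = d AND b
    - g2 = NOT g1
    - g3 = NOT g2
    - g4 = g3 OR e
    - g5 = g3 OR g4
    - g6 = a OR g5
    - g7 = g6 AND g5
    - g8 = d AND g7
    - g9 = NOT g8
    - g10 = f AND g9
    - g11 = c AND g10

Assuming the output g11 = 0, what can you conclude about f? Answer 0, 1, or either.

either

Both values of f occur among assignments with g11 = 0:
  f=0: a=0, b=0, c=0, d=0, e=0, f=0
  f=1: a=0, b=0, c=0, d=0, e=0, f=1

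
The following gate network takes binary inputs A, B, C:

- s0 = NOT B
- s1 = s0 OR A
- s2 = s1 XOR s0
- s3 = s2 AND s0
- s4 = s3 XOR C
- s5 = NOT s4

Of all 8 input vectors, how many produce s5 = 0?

4

s5 = NOT s4 must be 0, so s4 = 1.
s4 = s3 XOR C must be 1, so s3 and C differ.
Enumerating the 8 input combinations, 4 give s5 = 0 and 4 give s5 = 1.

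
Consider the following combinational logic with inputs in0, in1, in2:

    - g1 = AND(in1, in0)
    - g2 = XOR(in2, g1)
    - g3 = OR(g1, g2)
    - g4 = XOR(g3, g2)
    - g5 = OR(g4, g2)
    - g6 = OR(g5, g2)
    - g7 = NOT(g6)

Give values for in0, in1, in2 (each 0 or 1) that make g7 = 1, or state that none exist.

in0=0, in1=1, in2=0

Check with in0=0, in1=1, in2=0:
g1 = AND(in1, in0) = AND(1, 0) = 0
g2 = XOR(in2, g1) = XOR(0, 0) = 0
g3 = OR(g1, g2) = OR(0, 0) = 0
g4 = XOR(g3, g2) = XOR(0, 0) = 0
g5 = OR(g4, g2) = OR(0, 0) = 0
g6 = OR(g5, g2) = OR(0, 0) = 0
g7 = NOT(g6) = NOT 0 = 1
So g7 = 1 as required.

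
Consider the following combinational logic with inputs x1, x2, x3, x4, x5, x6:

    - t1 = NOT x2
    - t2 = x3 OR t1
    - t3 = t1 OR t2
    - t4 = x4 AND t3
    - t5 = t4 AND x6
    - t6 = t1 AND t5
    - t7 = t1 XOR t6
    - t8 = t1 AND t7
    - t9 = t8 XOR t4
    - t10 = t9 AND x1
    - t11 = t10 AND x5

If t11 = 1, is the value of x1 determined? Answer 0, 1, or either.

1

t11 = t10 AND x5 must be 1, so both t10 = 1 and x5 = 1.
t10 = t9 AND x1 must be 1, so both t9 = 1 and x1 = 1.
Every assignment with t11 = 1 has x1 = 1; there are 8 such assignment(s).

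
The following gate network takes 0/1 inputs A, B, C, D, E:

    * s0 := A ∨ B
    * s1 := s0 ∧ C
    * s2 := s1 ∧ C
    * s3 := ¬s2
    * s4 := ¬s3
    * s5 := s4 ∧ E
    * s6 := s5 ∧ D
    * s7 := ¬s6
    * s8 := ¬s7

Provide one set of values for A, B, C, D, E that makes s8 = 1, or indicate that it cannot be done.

Check with A=1, B=0, C=1, D=1, E=1:
s0 = A ∨ B = 1 ∨ 0 = 1
s1 = s0 ∧ C = 1 ∧ 1 = 1
s2 = s1 ∧ C = 1 ∧ 1 = 1
s3 = ¬s2 = ¬1 = 0
s4 = ¬s3 = ¬0 = 1
s5 = s4 ∧ E = 1 ∧ 1 = 1
s6 = s5 ∧ D = 1 ∧ 1 = 1
s7 = ¬s6 = ¬1 = 0
s8 = ¬s7 = ¬0 = 1
So s8 = 1 as required.

A=1, B=0, C=1, D=1, E=1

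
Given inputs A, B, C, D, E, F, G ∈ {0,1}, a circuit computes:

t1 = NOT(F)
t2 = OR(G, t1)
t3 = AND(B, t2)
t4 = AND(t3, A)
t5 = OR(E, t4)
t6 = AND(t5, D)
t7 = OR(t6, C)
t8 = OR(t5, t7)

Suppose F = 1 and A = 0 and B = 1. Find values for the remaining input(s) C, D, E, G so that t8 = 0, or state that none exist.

Check with F = 1 and A = 0 and B = 1 and C=0, D=1, E=0, G=0:
t1 = NOT(F) = NOT 1 = 0
t2 = OR(G, t1) = OR(0, 0) = 0
t3 = AND(B, t2) = AND(1, 0) = 0
t4 = AND(t3, A) = AND(0, 0) = 0
t5 = OR(E, t4) = OR(0, 0) = 0
t6 = AND(t5, D) = AND(0, 1) = 0
t7 = OR(t6, C) = OR(0, 0) = 0
t8 = OR(t5, t7) = OR(0, 0) = 0
So t8 = 0.

C=0, D=1, E=0, G=0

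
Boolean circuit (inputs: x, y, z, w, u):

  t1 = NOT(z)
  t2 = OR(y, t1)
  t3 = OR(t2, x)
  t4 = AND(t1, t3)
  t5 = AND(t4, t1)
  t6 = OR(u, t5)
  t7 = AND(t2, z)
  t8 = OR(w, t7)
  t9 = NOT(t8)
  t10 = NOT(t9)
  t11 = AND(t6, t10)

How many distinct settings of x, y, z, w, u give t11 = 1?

14

t11 = AND(t6, t10) must be 1, so both t6 = 1 and t10 = 1.
t6 = OR(u, t5) must be 1, so at least one of u, t5 is 1.
t10 = NOT(t9) must be 1, so t9 = 0.
Enumerating the 32 input combinations, 14 give t11 = 1 and 18 give t11 = 0.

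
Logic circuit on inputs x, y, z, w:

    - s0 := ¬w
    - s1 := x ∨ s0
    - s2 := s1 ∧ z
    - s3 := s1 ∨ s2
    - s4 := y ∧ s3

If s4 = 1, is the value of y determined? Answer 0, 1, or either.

s4 = y ∧ s3 must be 1, so both y = 1 and s3 = 1.
s3 = s1 ∨ s2 must be 1, so at least one of s1, s2 is 1.
Every assignment with s4 = 1 has y = 1; there are 6 such assignment(s).

1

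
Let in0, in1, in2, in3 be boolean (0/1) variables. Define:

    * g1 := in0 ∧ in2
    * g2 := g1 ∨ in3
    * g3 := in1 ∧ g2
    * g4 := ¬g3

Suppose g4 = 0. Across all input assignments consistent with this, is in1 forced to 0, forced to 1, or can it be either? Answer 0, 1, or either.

1

g4 = ¬g3 must be 0, so g3 = 1.
Every assignment with g4 = 0 has in1 = 1; there are 5 such assignment(s).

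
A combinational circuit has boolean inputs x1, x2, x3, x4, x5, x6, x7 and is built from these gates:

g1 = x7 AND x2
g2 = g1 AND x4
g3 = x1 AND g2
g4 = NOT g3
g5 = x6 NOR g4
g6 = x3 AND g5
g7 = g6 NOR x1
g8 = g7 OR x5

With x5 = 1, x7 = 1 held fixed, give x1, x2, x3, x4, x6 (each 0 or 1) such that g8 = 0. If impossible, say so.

With x5 = 1, x7 = 1 fixed, none of the 32 settings of x1, x2, x3, x4, x6 give g8 = 0.
For example, with x1=1, x2=1, x3=1, x4=0, x6=0:
g1 = x7 AND x2 = 1 AND 1 = 1
g2 = g1 AND x4 = 1 AND 0 = 0
g3 = x1 AND g2 = 1 AND 0 = 0
g4 = NOT g3 = NOT 0 = 1
g5 = x6 NOR g4 = 0 NOR 1 = 0
g6 = x3 AND g5 = 1 AND 0 = 0
g7 = g6 NOR x1 = 0 NOR 1 = 0
g8 = g7 OR x5 = 0 OR 1 = 1
giving g8 = 1 ≠ 0.

no solution exists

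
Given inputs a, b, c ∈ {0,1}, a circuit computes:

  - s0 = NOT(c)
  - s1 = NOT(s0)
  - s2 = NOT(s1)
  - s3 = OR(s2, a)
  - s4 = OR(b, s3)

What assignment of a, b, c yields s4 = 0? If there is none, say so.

a=0, b=0, c=1

s4 = OR(b, s3) must be 0, so both b = 0 and s3 = 0.
s3 = OR(s2, a) must be 0, so both s2 = 0 and a = 0.
s2 = NOT(s1) must be 0, so s1 = 1.
Check with a=0, b=0, c=1:
s0 = NOT(c) = NOT 1 = 0
s1 = NOT(s0) = NOT 0 = 1
s2 = NOT(s1) = NOT 1 = 0
s3 = OR(s2, a) = OR(0, 0) = 0
s4 = OR(b, s3) = OR(0, 0) = 0
So s4 = 0 as required.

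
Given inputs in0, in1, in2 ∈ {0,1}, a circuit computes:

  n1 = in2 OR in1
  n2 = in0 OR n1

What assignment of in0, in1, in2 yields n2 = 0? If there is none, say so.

n2 = in0 OR n1 must be 0, so both in0 = 0 and n1 = 0.
n1 = in2 OR in1 must be 0, so both in2 = 0 and in1 = 0.
Check with in0=0 in1=0 in2=0:
n1 = in2 OR in1 = 0 OR 0 = 0
n2 = in0 OR n1 = 0 OR 0 = 0
So n2 = 0 as required.

in0=0 in1=0 in2=0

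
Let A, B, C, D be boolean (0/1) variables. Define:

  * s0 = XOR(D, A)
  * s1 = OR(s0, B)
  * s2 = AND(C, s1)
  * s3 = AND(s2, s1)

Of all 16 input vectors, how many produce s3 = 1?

6

s3 = AND(s2, s1) must be 1, so both s2 = 1 and s1 = 1.
Satisfying assignments:
  A=0, B=0, C=1, D=1
  A=0, B=1, C=1, D=0
  A=0, B=1, C=1, D=1
  A=1, B=0, C=1, D=0
  A=1, B=1, C=1, D=0
  A=1, B=1, C=1, D=1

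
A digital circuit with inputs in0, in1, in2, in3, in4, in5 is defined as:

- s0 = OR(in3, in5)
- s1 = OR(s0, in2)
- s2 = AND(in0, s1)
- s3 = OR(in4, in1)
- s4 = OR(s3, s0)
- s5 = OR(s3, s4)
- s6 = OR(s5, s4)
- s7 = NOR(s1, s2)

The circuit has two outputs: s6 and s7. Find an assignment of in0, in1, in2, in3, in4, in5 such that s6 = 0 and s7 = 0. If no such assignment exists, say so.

in0=1 in1=0 in2=1 in3=0 in4=0 in5=0

Check with in0=1 in1=0 in2=1 in3=0 in4=0 in5=0:
s0 = OR(in3, in5) = OR(0, 0) = 0
s1 = OR(s0, in2) = OR(0, 1) = 1
s2 = AND(in0, s1) = AND(1, 1) = 1
s3 = OR(in4, in1) = OR(0, 0) = 0
s4 = OR(s3, s0) = OR(0, 0) = 0
s5 = OR(s3, s4) = OR(0, 0) = 0
s6 = OR(s5, s4) = OR(0, 0) = 0
s7 = NOR(s1, s2) = NOR(1, 1) = 0
So s6 = 0 and s7 = 0.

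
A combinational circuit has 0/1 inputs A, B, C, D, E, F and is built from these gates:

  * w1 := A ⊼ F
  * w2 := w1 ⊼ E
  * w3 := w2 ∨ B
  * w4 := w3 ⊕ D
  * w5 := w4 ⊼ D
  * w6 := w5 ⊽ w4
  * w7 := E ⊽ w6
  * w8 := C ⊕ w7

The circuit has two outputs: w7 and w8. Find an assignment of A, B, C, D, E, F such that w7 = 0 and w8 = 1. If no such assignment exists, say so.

Check with A=1, B=0, C=1, D=0, E=1, F=0:
w1 = A ⊼ F = 1 ⊼ 0 = 1
w2 = w1 ⊼ E = 1 ⊼ 1 = 0
w3 = w2 ∨ B = 0 ∨ 0 = 0
w4 = w3 ⊕ D = 0 ⊕ 0 = 0
w5 = w4 ⊼ D = 0 ⊼ 0 = 1
w6 = w5 ⊽ w4 = 1 ⊽ 0 = 0
w7 = E ⊽ w6 = 1 ⊽ 0 = 0
w8 = C ⊕ w7 = 1 ⊕ 0 = 1
So w7 = 0 and w8 = 1.

A=1, B=0, C=1, D=0, E=1, F=0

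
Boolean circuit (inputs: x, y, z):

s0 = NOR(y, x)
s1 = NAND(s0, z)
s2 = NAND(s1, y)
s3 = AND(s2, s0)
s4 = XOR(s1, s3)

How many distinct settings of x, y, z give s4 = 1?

7

s4 = XOR(s1, s3) must be 1, so s1 and s3 differ.
Enumerating the 8 input combinations, 7 give s4 = 1 and 1 give s4 = 0.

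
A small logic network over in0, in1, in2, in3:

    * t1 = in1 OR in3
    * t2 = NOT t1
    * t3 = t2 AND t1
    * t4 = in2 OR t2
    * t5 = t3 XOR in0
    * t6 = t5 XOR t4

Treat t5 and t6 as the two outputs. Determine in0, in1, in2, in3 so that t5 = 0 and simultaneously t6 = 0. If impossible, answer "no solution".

in0=0, in1=1, in2=0, in3=0

Check with in0=0, in1=1, in2=0, in3=0:
t1 = in1 OR in3 = 1 OR 0 = 1
t2 = NOT t1 = NOT 1 = 0
t3 = t2 AND t1 = 0 AND 1 = 0
t4 = in2 OR t2 = 0 OR 0 = 0
t5 = t3 XOR in0 = 0 XOR 0 = 0
t6 = t5 XOR t4 = 0 XOR 0 = 0
So t5 = 0 and t6 = 0.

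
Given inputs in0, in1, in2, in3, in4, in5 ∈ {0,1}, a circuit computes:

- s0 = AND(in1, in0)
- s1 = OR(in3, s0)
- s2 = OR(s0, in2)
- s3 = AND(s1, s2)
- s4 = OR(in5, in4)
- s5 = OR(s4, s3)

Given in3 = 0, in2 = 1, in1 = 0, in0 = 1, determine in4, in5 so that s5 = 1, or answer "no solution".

Check with in3 = 0, in2 = 1, in1 = 0, in0 = 1 and in4=1, in5=1:
s0 = AND(in1, in0) = AND(0, 1) = 0
s1 = OR(in3, s0) = OR(0, 0) = 0
s2 = OR(s0, in2) = OR(0, 1) = 1
s3 = AND(s1, s2) = AND(0, 1) = 0
s4 = OR(in5, in4) = OR(1, 1) = 1
s5 = OR(s4, s3) = OR(1, 0) = 1
So s5 = 1.

in4=1, in5=1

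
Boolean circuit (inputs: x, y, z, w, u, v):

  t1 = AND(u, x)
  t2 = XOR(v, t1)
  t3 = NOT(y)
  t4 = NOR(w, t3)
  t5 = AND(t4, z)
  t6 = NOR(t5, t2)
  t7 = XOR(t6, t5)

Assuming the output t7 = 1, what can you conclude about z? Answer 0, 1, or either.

either

Both values of z occur among assignments with t7 = 1:
  z=0: x=0, y=0, z=0, w=0, u=0, v=0
  z=1: x=0, y=0, z=1, w=0, u=0, v=0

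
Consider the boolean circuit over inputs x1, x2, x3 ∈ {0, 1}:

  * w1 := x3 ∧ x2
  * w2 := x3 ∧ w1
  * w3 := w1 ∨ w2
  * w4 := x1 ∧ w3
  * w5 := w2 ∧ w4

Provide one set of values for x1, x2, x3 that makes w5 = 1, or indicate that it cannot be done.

x1=1, x2=1, x3=1

w5 = w2 ∧ w4 must be 1, so both w2 = 1 and w4 = 1.
w2 = x3 ∧ w1 must be 1, so both x3 = 1 and w1 = 1.
w4 = x1 ∧ w3 must be 1, so both x1 = 1 and w3 = 1.
Check with x1=1, x2=1, x3=1:
w1 = x3 ∧ x2 = 1 ∧ 1 = 1
w2 = x3 ∧ w1 = 1 ∧ 1 = 1
w3 = w1 ∨ w2 = 1 ∨ 1 = 1
w4 = x1 ∧ w3 = 1 ∧ 1 = 1
w5 = w2 ∧ w4 = 1 ∧ 1 = 1
So w5 = 1 as required.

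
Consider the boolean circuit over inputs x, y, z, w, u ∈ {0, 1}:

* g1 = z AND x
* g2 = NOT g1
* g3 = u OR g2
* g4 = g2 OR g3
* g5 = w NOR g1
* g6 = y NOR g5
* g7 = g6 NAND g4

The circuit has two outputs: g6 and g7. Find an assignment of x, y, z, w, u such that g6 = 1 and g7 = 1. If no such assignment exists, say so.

x=1 y=0 z=1 w=1 u=0

Check with x=1 y=0 z=1 w=1 u=0:
g1 = z AND x = 1 AND 1 = 1
g2 = NOT g1 = NOT 1 = 0
g3 = u OR g2 = 0 OR 0 = 0
g4 = g2 OR g3 = 0 OR 0 = 0
g5 = w NOR g1 = 1 NOR 1 = 0
g6 = y NOR g5 = 0 NOR 0 = 1
g7 = g6 NAND g4 = 1 NAND 0 = 1
So g6 = 1 and g7 = 1.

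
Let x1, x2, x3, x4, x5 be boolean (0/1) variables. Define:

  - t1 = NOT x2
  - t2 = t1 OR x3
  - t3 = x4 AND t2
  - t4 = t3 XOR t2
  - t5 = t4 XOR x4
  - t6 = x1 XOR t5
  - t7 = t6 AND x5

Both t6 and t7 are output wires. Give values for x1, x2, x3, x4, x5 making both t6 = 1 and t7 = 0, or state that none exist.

Check with x1=0 x2=1 x3=1 x4=0 x5=0:
t1 = NOT x2 = NOT 1 = 0
t2 = t1 OR x3 = 0 OR 1 = 1
t3 = x4 AND t2 = 0 AND 1 = 0
t4 = t3 XOR t2 = 0 XOR 1 = 1
t5 = t4 XOR x4 = 1 XOR 0 = 1
t6 = x1 XOR t5 = 0 XOR 1 = 1
t7 = t6 AND x5 = 1 AND 0 = 0
So t6 = 1 and t7 = 0.

x1=0 x2=1 x3=1 x4=0 x5=0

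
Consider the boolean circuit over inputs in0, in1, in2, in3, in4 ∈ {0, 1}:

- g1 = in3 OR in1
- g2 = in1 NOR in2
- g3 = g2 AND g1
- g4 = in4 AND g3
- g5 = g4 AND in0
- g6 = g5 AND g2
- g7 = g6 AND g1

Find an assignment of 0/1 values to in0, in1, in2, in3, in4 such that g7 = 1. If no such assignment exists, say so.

in0=1, in1=0, in2=0, in3=1, in4=1

Check with in0=1, in1=0, in2=0, in3=1, in4=1:
g1 = in3 OR in1 = 1 OR 0 = 1
g2 = in1 NOR in2 = 0 NOR 0 = 1
g3 = g2 AND g1 = 1 AND 1 = 1
g4 = in4 AND g3 = 1 AND 1 = 1
g5 = g4 AND in0 = 1 AND 1 = 1
g6 = g5 AND g2 = 1 AND 1 = 1
g7 = g6 AND g1 = 1 AND 1 = 1
So g7 = 1 as required.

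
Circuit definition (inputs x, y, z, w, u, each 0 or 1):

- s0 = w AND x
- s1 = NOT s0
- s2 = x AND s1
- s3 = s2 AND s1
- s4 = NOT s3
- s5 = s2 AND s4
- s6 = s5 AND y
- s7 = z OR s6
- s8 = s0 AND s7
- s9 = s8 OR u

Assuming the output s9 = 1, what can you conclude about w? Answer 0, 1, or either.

either

Both values of w occur among assignments with s9 = 1:
  w=0: x=0, y=0, z=0, w=0, u=1
  w=1: x=0, y=0, z=0, w=1, u=1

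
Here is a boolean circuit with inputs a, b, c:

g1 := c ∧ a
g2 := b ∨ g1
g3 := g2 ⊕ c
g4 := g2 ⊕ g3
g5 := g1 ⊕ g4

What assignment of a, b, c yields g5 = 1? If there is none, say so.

Check with a=0 b=0 c=1:
g1 = c ∧ a = 1 ∧ 0 = 0
g2 = b ∨ g1 = 0 ∨ 0 = 0
g3 = g2 ⊕ c = 0 ⊕ 1 = 1
g4 = g2 ⊕ g3 = 0 ⊕ 1 = 1
g5 = g1 ⊕ g4 = 0 ⊕ 1 = 1
So g5 = 1 as required.

a=0 b=0 c=1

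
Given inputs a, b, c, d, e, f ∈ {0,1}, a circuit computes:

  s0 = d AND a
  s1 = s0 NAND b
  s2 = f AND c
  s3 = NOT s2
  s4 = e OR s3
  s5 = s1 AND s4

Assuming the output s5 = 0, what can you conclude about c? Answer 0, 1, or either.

Both values of c occur among assignments with s5 = 0:
  c=0: a=1, b=1, c=0, d=1, e=0, f=0
  c=1: a=0, b=0, c=1, d=0, e=0, f=1

either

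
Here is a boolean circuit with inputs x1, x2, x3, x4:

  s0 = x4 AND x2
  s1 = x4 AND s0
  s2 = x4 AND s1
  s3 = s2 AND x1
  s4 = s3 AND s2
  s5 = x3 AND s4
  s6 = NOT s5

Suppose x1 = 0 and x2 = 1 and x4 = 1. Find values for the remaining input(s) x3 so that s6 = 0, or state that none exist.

no solution exists

With x1 = 0 and x2 = 1 and x4 = 1 fixed, none of the 2 settings of x3 give s6 = 0.
For example, with x3=1:
s0 = x4 AND x2 = 1 AND 1 = 1
s1 = x4 AND s0 = 1 AND 1 = 1
s2 = x4 AND s1 = 1 AND 1 = 1
s3 = s2 AND x1 = 1 AND 0 = 0
s4 = s3 AND s2 = 0 AND 1 = 0
s5 = x3 AND s4 = 1 AND 0 = 0
s6 = NOT s5 = NOT 0 = 1
giving s6 = 1 ≠ 0.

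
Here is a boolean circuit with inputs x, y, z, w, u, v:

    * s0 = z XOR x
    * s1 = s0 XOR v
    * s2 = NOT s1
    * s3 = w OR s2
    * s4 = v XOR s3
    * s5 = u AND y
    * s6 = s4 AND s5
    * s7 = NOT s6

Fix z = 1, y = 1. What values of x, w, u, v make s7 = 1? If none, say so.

x=1 w=1 u=0 v=1

Check with z = 1, y = 1 and x=1, w=1, u=0, v=1:
s0 = z XOR x = 1 XOR 1 = 0
s1 = s0 XOR v = 0 XOR 1 = 1
s2 = NOT s1 = NOT 1 = 0
s3 = w OR s2 = 1 OR 0 = 1
s4 = v XOR s3 = 1 XOR 1 = 0
s5 = u AND y = 0 AND 1 = 0
s6 = s4 AND s5 = 0 AND 0 = 0
s7 = NOT s6 = NOT 0 = 1
So s7 = 1.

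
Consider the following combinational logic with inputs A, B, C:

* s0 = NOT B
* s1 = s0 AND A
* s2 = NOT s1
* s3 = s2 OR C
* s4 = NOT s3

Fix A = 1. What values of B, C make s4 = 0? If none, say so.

B=1, C=1

s4 = NOT s3 must be 0, so s3 = 1.
s3 = s2 OR C must be 1, so at least one of s2, C is 1.
Check with A = 1 and B=1, C=1:
s0 = NOT B = NOT 1 = 0
s1 = s0 AND A = 0 AND 1 = 0
s2 = NOT s1 = NOT 0 = 1
s3 = s2 OR C = 1 OR 1 = 1
s4 = NOT s3 = NOT 1 = 0
So s4 = 0.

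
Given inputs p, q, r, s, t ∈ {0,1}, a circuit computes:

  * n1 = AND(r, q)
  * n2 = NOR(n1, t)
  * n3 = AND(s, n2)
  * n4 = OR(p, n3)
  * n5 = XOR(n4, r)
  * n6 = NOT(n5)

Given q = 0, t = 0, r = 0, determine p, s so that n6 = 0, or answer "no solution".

Check with q = 0, t = 0, r = 0 and p=1, s=0:
n1 = AND(r, q) = AND(0, 0) = 0
n2 = NOR(n1, t) = NOR(0, 0) = 1
n3 = AND(s, n2) = AND(0, 1) = 0
n4 = OR(p, n3) = OR(1, 0) = 1
n5 = XOR(n4, r) = XOR(1, 0) = 1
n6 = NOT(n5) = NOT 1 = 0
So n6 = 0.

p=1, s=0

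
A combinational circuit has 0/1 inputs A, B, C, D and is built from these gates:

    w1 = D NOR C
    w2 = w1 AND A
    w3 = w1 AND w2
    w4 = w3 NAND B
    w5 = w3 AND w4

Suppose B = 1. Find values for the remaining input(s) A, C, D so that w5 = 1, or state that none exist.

With B = 1 fixed, none of the 8 settings of A, C, D give w5 = 1.
For example, with A=0, C=0, D=1:
w1 = D NOR C = 1 NOR 0 = 0
w2 = w1 AND A = 0 AND 0 = 0
w3 = w1 AND w2 = 0 AND 0 = 0
w4 = w3 NAND B = 0 NAND 1 = 1
w5 = w3 AND w4 = 0 AND 1 = 0
giving w5 = 0 ≠ 1.

no solution exists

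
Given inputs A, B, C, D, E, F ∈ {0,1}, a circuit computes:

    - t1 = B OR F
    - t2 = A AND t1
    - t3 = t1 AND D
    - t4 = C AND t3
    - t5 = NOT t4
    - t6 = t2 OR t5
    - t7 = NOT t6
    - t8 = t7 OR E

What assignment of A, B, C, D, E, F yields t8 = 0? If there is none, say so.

A=1, B=1, C=0, D=1, E=0, F=1

t8 = t7 OR E must be 0, so both t7 = 0 and E = 0.
t7 = NOT t6 must be 0, so t6 = 1.
Check with A=1, B=1, C=0, D=1, E=0, F=1:
t1 = B OR F = 1 OR 1 = 1
t2 = A AND t1 = 1 AND 1 = 1
t3 = t1 AND D = 1 AND 1 = 1
t4 = C AND t3 = 0 AND 1 = 0
t5 = NOT t4 = NOT 0 = 1
t6 = t2 OR t5 = 1 OR 1 = 1
t7 = NOT t6 = NOT 1 = 0
t8 = t7 OR E = 0 OR 0 = 0
So t8 = 0 as required.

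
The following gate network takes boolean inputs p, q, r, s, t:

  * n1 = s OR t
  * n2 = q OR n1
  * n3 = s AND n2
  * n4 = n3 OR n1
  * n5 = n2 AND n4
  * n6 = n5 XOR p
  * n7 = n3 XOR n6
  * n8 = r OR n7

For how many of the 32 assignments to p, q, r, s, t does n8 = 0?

n8 = r OR n7 must be 0, so both r = 0 and n7 = 0.
Enumerating the 32 input combinations, 8 give n8 = 0 and 24 give n8 = 1.

8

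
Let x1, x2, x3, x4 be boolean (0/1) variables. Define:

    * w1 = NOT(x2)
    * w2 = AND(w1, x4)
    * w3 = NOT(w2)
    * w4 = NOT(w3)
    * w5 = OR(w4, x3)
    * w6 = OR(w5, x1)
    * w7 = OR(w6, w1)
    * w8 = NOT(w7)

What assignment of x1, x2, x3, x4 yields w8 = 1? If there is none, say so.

x1=0, x2=1, x3=0, x4=1

w8 = NOT(w7) must be 1, so w7 = 0.
Check with x1=0, x2=1, x3=0, x4=1:
w1 = NOT(x2) = NOT 1 = 0
w2 = AND(w1, x4) = AND(0, 1) = 0
w3 = NOT(w2) = NOT 0 = 1
w4 = NOT(w3) = NOT 1 = 0
w5 = OR(w4, x3) = OR(0, 0) = 0
w6 = OR(w5, x1) = OR(0, 0) = 0
w7 = OR(w6, w1) = OR(0, 0) = 0
w8 = NOT(w7) = NOT 0 = 1
So w8 = 1 as required.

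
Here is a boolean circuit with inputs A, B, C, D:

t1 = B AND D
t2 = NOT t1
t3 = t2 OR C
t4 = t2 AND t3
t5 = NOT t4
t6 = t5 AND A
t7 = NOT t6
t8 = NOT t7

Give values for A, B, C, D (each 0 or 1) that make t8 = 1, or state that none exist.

t8 = NOT t7 must be 1, so t7 = 0.
Check with A=1, B=1, C=1, D=1:
t1 = B AND D = 1 AND 1 = 1
t2 = NOT t1 = NOT 1 = 0
t3 = t2 OR C = 0 OR 1 = 1
t4 = t2 AND t3 = 0 AND 1 = 0
t5 = NOT t4 = NOT 0 = 1
t6 = t5 AND A = 1 AND 1 = 1
t7 = NOT t6 = NOT 1 = 0
t8 = NOT t7 = NOT 0 = 1
So t8 = 1 as required.

A=1, B=1, C=1, D=1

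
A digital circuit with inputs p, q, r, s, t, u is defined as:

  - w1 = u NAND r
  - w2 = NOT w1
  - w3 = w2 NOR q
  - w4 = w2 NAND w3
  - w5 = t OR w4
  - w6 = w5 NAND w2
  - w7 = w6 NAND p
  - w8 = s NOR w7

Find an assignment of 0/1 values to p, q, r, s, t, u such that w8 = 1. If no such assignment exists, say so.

Check with p=1, q=0, r=0, s=0, t=1, u=0:
w1 = u NAND r = 0 NAND 0 = 1
w2 = NOT w1 = NOT 1 = 0
w3 = w2 NOR q = 0 NOR 0 = 1
w4 = w2 NAND w3 = 0 NAND 1 = 1
w5 = t OR w4 = 1 OR 1 = 1
w6 = w5 NAND w2 = 1 NAND 0 = 1
w7 = w6 NAND p = 1 NAND 1 = 0
w8 = s NOR w7 = 0 NOR 0 = 1
So w8 = 1 as required.

p=1, q=0, r=0, s=0, t=1, u=0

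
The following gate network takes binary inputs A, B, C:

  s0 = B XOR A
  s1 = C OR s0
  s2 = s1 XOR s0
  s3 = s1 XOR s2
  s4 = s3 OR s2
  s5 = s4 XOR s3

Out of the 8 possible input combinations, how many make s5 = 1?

2

s5 = s4 XOR s3 must be 1, so s4 and s3 differ.
Satisfying assignments:
  A=0, B=0, C=1
  A=1, B=1, C=1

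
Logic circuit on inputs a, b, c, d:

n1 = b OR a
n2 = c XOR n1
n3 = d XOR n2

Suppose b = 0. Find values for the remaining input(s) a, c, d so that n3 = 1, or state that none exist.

a=0, c=1, d=0

n3 = d XOR n2 must be 1, so d and n2 differ.
Check with b = 0 and a=0, c=1, d=0:
n1 = b OR a = 0 OR 0 = 0
n2 = c XOR n1 = 1 XOR 0 = 1
n3 = d XOR n2 = 0 XOR 1 = 1
So n3 = 1.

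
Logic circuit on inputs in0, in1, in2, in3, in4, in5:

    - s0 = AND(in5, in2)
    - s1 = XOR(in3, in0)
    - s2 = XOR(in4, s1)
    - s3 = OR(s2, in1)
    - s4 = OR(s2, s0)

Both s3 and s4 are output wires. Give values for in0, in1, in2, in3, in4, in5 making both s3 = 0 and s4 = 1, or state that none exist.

Check with in0=1, in1=0, in2=1, in3=1, in4=0, in5=1:
s0 = AND(in5, in2) = AND(1, 1) = 1
s1 = XOR(in3, in0) = XOR(1, 1) = 0
s2 = XOR(in4, s1) = XOR(0, 0) = 0
s3 = OR(s2, in1) = OR(0, 0) = 0
s4 = OR(s2, s0) = OR(0, 1) = 1
So s3 = 0 and s4 = 1.

in0=1, in1=0, in2=1, in3=1, in4=0, in5=1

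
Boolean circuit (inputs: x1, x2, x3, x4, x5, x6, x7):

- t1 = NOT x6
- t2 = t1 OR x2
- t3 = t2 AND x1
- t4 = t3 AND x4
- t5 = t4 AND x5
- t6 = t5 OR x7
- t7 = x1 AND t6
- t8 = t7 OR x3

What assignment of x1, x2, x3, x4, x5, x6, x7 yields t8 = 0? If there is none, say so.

Check with x1=0, x2=0, x3=0, x4=1, x5=0, x6=1, x7=0:
t1 = NOT x6 = NOT 1 = 0
t2 = t1 OR x2 = 0 OR 0 = 0
t3 = t2 AND x1 = 0 AND 0 = 0
t4 = t3 AND x4 = 0 AND 1 = 0
t5 = t4 AND x5 = 0 AND 0 = 0
t6 = t5 OR x7 = 0 OR 0 = 0
t7 = x1 AND t6 = 0 AND 0 = 0
t8 = t7 OR x3 = 0 OR 0 = 0
So t8 = 0 as required.

x1=0, x2=0, x3=0, x4=1, x5=0, x6=1, x7=0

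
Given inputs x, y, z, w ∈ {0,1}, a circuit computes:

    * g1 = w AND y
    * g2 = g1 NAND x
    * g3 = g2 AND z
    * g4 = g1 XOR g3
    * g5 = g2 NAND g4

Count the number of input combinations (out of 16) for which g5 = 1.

g5 = g2 NAND g4 must be 1, so at least one of g2, g4 is 0.
Enumerating the 16 input combinations, 9 give g5 = 1 and 7 give g5 = 0.

9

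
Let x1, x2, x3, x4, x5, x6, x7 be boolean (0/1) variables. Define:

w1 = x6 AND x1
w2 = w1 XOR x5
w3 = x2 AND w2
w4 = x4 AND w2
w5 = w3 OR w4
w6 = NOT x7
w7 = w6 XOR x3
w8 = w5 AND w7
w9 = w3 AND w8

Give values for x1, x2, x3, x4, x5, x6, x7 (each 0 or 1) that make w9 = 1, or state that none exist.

w9 = w3 AND w8 must be 1, so both w3 = 1 and w8 = 1.
w3 = x2 AND w2 must be 1, so both x2 = 1 and w2 = 1.
w8 = w5 AND w7 must be 1, so both w5 = 1 and w7 = 1.
Check with x1=0, x2=1, x3=1, x4=1, x5=1, x6=0, x7=1:
w1 = x6 AND x1 = 0 AND 0 = 0
w2 = w1 XOR x5 = 0 XOR 1 = 1
w3 = x2 AND w2 = 1 AND 1 = 1
w4 = x4 AND w2 = 1 AND 1 = 1
w5 = w3 OR w4 = 1 OR 1 = 1
w6 = NOT x7 = NOT 1 = 0
w7 = w6 XOR x3 = 0 XOR 1 = 1
w8 = w5 AND w7 = 1 AND 1 = 1
w9 = w3 AND w8 = 1 AND 1 = 1
So w9 = 1 as required.

x1=0, x2=1, x3=1, x4=1, x5=1, x6=0, x7=1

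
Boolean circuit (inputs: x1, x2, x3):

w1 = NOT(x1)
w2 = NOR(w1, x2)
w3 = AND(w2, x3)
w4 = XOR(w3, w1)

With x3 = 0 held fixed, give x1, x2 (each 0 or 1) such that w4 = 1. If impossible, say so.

Check with x3 = 0 and x1=0, x2=1:
w1 = NOT(x1) = NOT 0 = 1
w2 = NOR(w1, x2) = NOR(1, 1) = 0
w3 = AND(w2, x3) = AND(0, 0) = 0
w4 = XOR(w3, w1) = XOR(0, 1) = 1
So w4 = 1.

x1=0, x2=1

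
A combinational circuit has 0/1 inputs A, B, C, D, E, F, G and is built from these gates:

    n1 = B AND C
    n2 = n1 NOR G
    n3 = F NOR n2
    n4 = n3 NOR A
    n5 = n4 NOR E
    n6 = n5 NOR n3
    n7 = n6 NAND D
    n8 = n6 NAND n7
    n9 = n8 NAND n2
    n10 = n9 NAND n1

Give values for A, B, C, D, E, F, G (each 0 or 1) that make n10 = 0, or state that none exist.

n10 = n9 NAND n1 must be 0, so both n9 = 1 and n1 = 1.
n9 = n8 NAND n2 must be 1, so at least one of n8, n2 is 0.
n1 = B AND C must be 1, so both B = 1 and C = 1.
Check with A=1 B=1 C=1 D=0 E=1 F=1 G=0:
n1 = B AND C = 1 AND 1 = 1
n2 = n1 NOR G = 1 NOR 0 = 0
n3 = F NOR n2 = 1 NOR 0 = 0
n4 = n3 NOR A = 0 NOR 1 = 0
n5 = n4 NOR E = 0 NOR 1 = 0
n6 = n5 NOR n3 = 0 NOR 0 = 1
n7 = n6 NAND D = 1 NAND 0 = 1
n8 = n6 NAND n7 = 1 NAND 1 = 0
n9 = n8 NAND n2 = 0 NAND 0 = 1
n10 = n9 NAND n1 = 1 NAND 1 = 0
So n10 = 0 as required.

A=1 B=1 C=1 D=0 E=1 F=1 G=0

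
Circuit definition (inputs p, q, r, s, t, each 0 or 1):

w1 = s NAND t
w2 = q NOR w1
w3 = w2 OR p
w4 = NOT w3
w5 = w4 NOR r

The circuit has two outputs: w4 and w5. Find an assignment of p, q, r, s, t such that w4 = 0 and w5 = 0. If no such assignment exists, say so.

p=1, q=0, r=1, s=1, t=1

Check with p=1, q=0, r=1, s=1, t=1:
w1 = s NAND t = 1 NAND 1 = 0
w2 = q NOR w1 = 0 NOR 0 = 1
w3 = w2 OR p = 1 OR 1 = 1
w4 = NOT w3 = NOT 1 = 0
w5 = w4 NOR r = 0 NOR 1 = 0
So w4 = 0 and w5 = 0.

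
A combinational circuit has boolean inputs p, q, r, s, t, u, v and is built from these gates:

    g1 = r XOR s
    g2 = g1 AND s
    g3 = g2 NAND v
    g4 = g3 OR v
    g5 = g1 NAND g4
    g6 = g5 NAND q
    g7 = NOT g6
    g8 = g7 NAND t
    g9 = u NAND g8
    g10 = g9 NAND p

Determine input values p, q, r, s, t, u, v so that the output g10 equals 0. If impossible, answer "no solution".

Check with p=1, q=0, r=0, s=1, t=0, u=0, v=1:
g1 = r XOR s = 0 XOR 1 = 1
g2 = g1 AND s = 1 AND 1 = 1
g3 = g2 NAND v = 1 NAND 1 = 0
g4 = g3 OR v = 0 OR 1 = 1
g5 = g1 NAND g4 = 1 NAND 1 = 0
g6 = g5 NAND q = 0 NAND 0 = 1
g7 = NOT g6 = NOT 1 = 0
g8 = g7 NAND t = 0 NAND 0 = 1
g9 = u NAND g8 = 0 NAND 1 = 1
g10 = g9 NAND p = 1 NAND 1 = 0
So g10 = 0 as required.

p=1, q=0, r=0, s=1, t=0, u=0, v=1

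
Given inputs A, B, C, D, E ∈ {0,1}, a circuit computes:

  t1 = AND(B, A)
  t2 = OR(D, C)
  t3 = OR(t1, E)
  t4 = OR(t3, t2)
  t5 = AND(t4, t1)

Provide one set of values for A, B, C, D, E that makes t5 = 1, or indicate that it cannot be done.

Check with A=1, B=1, C=1, D=1, E=0:
t1 = AND(B, A) = AND(1, 1) = 1
t2 = OR(D, C) = OR(1, 1) = 1
t3 = OR(t1, E) = OR(1, 0) = 1
t4 = OR(t3, t2) = OR(1, 1) = 1
t5 = AND(t4, t1) = AND(1, 1) = 1
So t5 = 1 as required.

A=1, B=1, C=1, D=1, E=0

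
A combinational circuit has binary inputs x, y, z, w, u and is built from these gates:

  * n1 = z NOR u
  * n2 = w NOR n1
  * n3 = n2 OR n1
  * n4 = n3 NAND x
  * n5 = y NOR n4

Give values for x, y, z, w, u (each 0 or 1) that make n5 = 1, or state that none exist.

x=1, y=0, z=1, w=0, u=0

n5 = y NOR n4 must be 1, so both y = 0 and n4 = 0.
n4 = n3 NAND x must be 0, so both n3 = 1 and x = 1.
n3 = n2 OR n1 must be 1, so at least one of n2, n1 is 1.
Check with x=1, y=0, z=1, w=0, u=0:
n1 = z NOR u = 1 NOR 0 = 0
n2 = w NOR n1 = 0 NOR 0 = 1
n3 = n2 OR n1 = 1 OR 0 = 1
n4 = n3 NAND x = 1 NAND 1 = 0
n5 = y NOR n4 = 0 NOR 0 = 1
So n5 = 1 as required.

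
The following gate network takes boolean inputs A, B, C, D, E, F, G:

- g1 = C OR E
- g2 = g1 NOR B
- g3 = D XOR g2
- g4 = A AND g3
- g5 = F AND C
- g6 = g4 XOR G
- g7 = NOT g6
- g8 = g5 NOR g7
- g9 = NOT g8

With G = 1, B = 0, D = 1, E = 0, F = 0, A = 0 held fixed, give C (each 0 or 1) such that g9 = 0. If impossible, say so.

g9 = NOT g8 must be 0, so g8 = 1.
Check with G = 1, B = 0, D = 1, E = 0, F = 0, A = 0 and C=1:
g1 = C OR E = 1 OR 0 = 1
g2 = g1 NOR B = 1 NOR 0 = 0
g3 = D XOR g2 = 1 XOR 0 = 1
g4 = A AND g3 = 0 AND 1 = 0
g5 = F AND C = 0 AND 1 = 0
g6 = g4 XOR G = 0 XOR 1 = 1
g7 = NOT g6 = NOT 1 = 0
g8 = g5 NOR g7 = 0 NOR 0 = 1
g9 = NOT g8 = NOT 1 = 0
So g9 = 0.

C=1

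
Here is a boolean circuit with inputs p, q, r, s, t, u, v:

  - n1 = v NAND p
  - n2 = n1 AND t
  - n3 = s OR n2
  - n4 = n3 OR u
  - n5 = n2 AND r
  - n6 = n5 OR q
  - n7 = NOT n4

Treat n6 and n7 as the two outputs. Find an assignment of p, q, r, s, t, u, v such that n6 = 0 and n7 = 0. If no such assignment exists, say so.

Check with p=1, q=0, r=0, s=0, t=1, u=1, v=1:
n1 = v NAND p = 1 NAND 1 = 0
n2 = n1 AND t = 0 AND 1 = 0
n3 = s OR n2 = 0 OR 0 = 0
n4 = n3 OR u = 0 OR 1 = 1
n5 = n2 AND r = 0 AND 0 = 0
n6 = n5 OR q = 0 OR 0 = 0
n7 = NOT n4 = NOT 1 = 0
So n6 = 0 and n7 = 0.

p=1, q=0, r=0, s=0, t=1, u=1, v=1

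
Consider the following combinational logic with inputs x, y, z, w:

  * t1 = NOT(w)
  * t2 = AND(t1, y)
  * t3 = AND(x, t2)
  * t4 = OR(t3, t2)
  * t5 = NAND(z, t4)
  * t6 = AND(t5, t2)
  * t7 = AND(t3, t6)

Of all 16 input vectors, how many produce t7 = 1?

t7 = AND(t3, t6) must be 1, so both t3 = 1 and t6 = 1.
t3 = AND(x, t2) must be 1, so both x = 1 and t2 = 1.
t6 = AND(t5, t2) must be 1, so both t5 = 1 and t2 = 1.
Satisfying assignments:
  x=1, y=1, z=0, w=0

1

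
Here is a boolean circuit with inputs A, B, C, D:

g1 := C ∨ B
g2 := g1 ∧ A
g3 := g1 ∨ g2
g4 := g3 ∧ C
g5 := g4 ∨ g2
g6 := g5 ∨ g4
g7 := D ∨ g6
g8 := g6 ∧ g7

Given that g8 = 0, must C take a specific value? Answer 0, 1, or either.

0

g8 = g6 ∧ g7 must be 0, so at least one of g6, g7 is 0.
Every assignment with g8 = 0 has C = 0; there are 6 such assignment(s).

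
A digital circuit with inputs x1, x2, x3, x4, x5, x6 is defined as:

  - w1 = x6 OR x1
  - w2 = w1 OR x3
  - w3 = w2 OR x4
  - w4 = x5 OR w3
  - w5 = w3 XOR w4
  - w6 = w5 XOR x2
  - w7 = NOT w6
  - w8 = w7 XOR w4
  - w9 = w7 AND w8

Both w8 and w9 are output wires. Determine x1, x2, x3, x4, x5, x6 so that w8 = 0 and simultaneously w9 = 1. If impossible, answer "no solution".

no solution exists

Across all 64 input combinations, none give both w8 = 0 and w9 = 1.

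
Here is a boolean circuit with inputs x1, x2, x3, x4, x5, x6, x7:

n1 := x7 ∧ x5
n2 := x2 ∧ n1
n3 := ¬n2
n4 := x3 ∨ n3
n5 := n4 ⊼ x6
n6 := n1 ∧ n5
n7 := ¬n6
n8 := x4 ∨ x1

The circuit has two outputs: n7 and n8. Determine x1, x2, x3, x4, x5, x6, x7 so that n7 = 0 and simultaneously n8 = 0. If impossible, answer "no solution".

x1=0 x2=0 x3=0 x4=0 x5=1 x6=0 x7=1

Check with x1=0 x2=0 x3=0 x4=0 x5=1 x6=0 x7=1:
n1 = x7 ∧ x5 = 1 ∧ 1 = 1
n2 = x2 ∧ n1 = 0 ∧ 1 = 0
n3 = ¬n2 = ¬0 = 1
n4 = x3 ∨ n3 = 0 ∨ 1 = 1
n5 = n4 ⊼ x6 = 1 ⊼ 0 = 1
n6 = n1 ∧ n5 = 1 ∧ 1 = 1
n7 = ¬n6 = ¬1 = 0
n8 = x4 ∨ x1 = 0 ∨ 0 = 0
So n7 = 0 and n8 = 0.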